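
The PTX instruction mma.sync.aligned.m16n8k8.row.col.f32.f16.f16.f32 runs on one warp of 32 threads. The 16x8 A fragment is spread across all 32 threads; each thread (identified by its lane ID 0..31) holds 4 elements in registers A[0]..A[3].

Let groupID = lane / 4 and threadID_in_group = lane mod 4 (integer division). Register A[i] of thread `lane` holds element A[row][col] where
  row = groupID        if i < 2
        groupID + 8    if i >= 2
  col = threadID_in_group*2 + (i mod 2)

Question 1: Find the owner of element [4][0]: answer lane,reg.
r=4⇒gr=4,Rb=0  c=0⇒th=0,odd=0
L=4*4+0=16  i=0*2+0=0

16,0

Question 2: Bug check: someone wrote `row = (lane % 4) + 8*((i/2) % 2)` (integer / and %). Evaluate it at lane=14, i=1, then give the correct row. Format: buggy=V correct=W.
buggy=2 correct=3

`(lane % 4) + 8*((i/2) % 2)`[14,1]=>2
14: grp=3,tig=2
[1] (3+0,2*2+1) = (3,5)
row: 2 vs 3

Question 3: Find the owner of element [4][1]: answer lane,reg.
r: 4->gid=4,r8=0  c: 1->tid=0,i&1=1
L=4*4+0=16  i=0*2+1=1

16,1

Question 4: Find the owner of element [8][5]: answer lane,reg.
r=8→G=0,rhi=1  c=5→T=2,p=1
L=0*4+2=2  i=1*2+1=3

2,3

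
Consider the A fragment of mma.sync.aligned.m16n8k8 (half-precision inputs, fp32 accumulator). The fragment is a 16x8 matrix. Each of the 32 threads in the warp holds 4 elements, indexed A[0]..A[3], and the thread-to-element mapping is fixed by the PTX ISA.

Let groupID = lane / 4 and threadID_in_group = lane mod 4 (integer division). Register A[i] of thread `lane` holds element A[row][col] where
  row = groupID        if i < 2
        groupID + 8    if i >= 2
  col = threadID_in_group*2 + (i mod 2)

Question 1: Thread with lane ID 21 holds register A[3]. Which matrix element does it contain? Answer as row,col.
13,3

lane 21→21/4=5, 21 mod 4=1
i=3  r:5+8→13  c:2·1+1→3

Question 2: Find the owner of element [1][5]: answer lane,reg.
6,1

r=1→G=1,rhi=0  c=5→T=2,p=1
L=1*4+2=6  i=0*2+1=1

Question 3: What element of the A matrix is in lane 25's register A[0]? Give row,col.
6,2

lane 25: gr=6 (25/4), th=1 (25%4)
i=0: r=6+0=6, c=1*2+0=2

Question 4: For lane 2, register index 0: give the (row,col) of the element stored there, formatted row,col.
lane 2: grp=0 (2/4), tig=2 (2%4)
i=0: r=0+0=0, c=2*2+0=4

0,4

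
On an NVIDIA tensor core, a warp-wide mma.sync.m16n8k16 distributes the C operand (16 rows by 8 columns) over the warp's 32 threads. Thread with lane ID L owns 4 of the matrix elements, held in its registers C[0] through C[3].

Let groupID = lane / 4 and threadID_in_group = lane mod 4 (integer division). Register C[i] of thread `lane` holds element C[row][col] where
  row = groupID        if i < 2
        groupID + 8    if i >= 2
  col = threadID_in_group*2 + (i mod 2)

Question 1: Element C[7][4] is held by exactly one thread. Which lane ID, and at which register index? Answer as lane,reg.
30,0

r=7->g=7,rb=0  c=4->t=2,b0=0
L=7*4+2=30  i=0*2+0=0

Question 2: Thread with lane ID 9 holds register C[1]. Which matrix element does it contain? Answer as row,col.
2,3

lane 9: G=2 (9/4), T=1 (9%4)
i=1: r=2+0=2, c=1*2+1=3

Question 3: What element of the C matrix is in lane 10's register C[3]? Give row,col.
L=10->g=10>>2=2, t=10&3=2
[3]->row 2+8=10  col 2·2+1=5

10,5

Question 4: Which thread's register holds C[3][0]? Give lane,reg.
r: 3->gid=3,r8=0  c: 0->tid=0,i&1=0
L=3*4+0=12  i=0*2+0=0

12,0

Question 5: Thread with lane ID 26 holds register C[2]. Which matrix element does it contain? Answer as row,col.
14,4

lane 26: gr=6 (26/4), th=2 (26%4)
i=2: r=6+8=14, c=2*2+0=4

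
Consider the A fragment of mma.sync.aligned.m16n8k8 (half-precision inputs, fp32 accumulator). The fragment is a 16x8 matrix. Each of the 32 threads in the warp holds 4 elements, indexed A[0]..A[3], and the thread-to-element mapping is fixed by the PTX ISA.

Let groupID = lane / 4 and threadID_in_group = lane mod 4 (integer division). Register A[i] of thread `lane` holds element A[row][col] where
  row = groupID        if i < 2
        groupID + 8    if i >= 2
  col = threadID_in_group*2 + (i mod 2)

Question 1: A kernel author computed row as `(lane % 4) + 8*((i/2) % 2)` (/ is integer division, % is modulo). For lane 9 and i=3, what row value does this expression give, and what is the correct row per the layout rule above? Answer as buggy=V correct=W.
buggy=9 correct=10

`(lane % 4) + 8*((i/2) % 2)`[9,3]⇒9
lane 9: gr=2 (9/4), th=1 (9%4)
i=3: r=2+8=10, c=1*2+1=3
row: 9 vs 10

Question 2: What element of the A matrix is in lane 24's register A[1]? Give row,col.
6,1

lane 24: gr=6 (24/4), th=0 (24%4)
i=1: r=6+0=6, c=0*2+1=1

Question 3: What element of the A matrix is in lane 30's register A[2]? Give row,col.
15,4

lane 30⇒30/4=7, 30 mod 4=2
i=2  r:7+8⇒15  c:2·2+0⇒4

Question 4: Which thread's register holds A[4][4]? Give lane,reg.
18,0

r=4→G=4,rhi=0  c=4→T=2,p=0
L=4*4+2=18  i=0*2+0=0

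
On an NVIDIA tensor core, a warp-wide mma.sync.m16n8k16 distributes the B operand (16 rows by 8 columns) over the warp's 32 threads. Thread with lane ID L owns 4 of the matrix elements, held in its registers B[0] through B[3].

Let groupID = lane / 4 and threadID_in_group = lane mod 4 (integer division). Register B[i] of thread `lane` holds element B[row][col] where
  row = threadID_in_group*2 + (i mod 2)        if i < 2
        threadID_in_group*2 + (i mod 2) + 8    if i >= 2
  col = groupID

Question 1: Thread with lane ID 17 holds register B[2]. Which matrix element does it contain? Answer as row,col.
10,4

lane 17→17/4=4, 17 mod 4=1
i=2  r:2·1+0+8→10  c:4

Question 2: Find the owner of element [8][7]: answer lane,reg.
c=7->g=7  r=8->rb=1,t=0,b0=0
L=7*4+0=28  i=1*2+0=2

28,2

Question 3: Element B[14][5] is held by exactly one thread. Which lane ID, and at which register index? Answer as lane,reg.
23,2

c:5=>grp=5  r:14=>rB=1,tig=3,lo=0
L=5*4+3=23  i=1*2+0=2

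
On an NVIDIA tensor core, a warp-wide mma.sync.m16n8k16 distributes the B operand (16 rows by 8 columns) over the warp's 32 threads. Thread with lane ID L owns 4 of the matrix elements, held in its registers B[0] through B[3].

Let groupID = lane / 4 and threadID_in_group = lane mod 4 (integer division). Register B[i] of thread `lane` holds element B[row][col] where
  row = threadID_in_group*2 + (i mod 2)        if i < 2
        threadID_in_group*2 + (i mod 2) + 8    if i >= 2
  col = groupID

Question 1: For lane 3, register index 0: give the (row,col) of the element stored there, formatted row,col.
6,0

3: gid=0,tid=3
[0] (3*2+0+0,0) = (6,0)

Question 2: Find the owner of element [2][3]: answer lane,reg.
c: 3->gid=3  r: 2->r8=0,tid=1,i&1=0
L=3*4+1=13  i=0*2+0=0

13,0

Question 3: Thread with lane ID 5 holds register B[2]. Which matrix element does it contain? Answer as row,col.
L=5=>grp=5>>2=1, tig=5&3=1
[2]=>row 1·2+0+8=10  col grp=1

10,1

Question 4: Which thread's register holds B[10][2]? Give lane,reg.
c:2=>grp=2  r:10=>rB=1,tig=1,lo=0
L=2*4+1=9  i=1*2+0=2

9,2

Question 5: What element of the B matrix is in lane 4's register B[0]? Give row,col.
0,1

lane 4→4/4=1, 4 mod 4=0
i=0  r:2·0+0+0→0  c:1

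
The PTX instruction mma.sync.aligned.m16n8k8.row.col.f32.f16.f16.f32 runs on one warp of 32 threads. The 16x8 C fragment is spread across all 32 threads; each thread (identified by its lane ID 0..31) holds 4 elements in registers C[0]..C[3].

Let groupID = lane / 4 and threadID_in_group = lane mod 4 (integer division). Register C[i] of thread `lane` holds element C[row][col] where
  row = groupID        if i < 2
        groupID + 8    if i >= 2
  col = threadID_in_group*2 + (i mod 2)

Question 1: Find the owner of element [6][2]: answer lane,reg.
25,0

r:6=>grp=6,rB=0  c:2=>tig=1,lo=0
L=6*4+1=25  i=0*2+0=0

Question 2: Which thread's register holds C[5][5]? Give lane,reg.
r=5→G=5,rhi=0  c=5→T=2,p=1
L=5*4+2=22  i=0*2+1=1

22,1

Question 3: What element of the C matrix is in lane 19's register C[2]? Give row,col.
lane 19: gr=4 (19/4), th=3 (19%4)
i=2: r=4+8=12, c=3*2+0=6

12,6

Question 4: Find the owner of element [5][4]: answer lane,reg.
r=5->g=5,rb=0  c=4->t=2,b0=0
L=5*4+2=22  i=0*2+0=0

22,0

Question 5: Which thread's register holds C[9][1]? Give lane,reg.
4,3

r=9->g=1,rb=1  c=1->t=0,b0=1
L=1*4+0=4  i=1*2+1=3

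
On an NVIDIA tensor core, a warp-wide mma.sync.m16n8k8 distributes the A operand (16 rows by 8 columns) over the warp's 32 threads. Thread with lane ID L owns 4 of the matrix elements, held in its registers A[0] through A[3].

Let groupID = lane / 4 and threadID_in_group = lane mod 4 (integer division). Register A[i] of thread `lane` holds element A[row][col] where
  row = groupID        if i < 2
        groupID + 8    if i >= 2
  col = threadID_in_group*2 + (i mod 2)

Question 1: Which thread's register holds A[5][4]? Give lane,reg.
22,0

r: 5->gid=5,r8=0  c: 4->tid=2,i&1=0
L=5*4+2=22  i=0*2+0=0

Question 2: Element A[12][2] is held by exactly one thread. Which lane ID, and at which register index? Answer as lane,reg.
r:12=>grp=4,rB=1  c:2=>tig=1,lo=0
L=4*4+1=17  i=1*2+0=2

17,2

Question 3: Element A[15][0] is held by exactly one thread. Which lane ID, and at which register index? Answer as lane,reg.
r=15→G=7,rhi=1  c=0→T=0,p=0
L=7*4+0=28  i=1*2+0=2

28,2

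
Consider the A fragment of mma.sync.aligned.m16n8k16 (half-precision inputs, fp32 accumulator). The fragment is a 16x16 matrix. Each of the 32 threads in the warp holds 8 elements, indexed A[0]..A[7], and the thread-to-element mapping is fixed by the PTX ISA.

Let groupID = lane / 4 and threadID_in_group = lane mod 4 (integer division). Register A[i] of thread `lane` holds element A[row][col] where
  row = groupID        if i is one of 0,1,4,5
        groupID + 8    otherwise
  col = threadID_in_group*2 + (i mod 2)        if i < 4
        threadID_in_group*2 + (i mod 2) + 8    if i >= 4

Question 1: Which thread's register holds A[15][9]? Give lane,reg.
r=15⇒gr=7,Rb=1  c=9⇒Cb=1,th=0,odd=1
L=7*4+0=28  i=1*4+1*2+1=7

28,7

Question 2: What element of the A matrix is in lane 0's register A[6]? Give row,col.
L=0->gid=0>>2=0, tid=0&3=0
[6]->row 0+8=8  col 0·2+0+8=8

8,8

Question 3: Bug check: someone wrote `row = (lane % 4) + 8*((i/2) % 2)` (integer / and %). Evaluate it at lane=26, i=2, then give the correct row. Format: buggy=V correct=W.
buggy=10 correct=14

`(lane % 4) + 8*((i/2) % 2)`[26,2]->10
26: g=6,t=2
[2] (6+8,2*2+0+0) = (14,4)
row: 10 vs 14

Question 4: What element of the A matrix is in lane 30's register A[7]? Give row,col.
lane 30: grp=7 (30/4), tig=2 (30%4)
i=7: r=7+8=15, c=2*2+1+8=13

15,13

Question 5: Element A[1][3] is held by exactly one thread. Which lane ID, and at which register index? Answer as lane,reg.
5,1

r: 1->gid=1,r8=0  c: 3->c8=0,tid=1,i&1=1
L=1*4+1=5  i=0*4+0*2+1=1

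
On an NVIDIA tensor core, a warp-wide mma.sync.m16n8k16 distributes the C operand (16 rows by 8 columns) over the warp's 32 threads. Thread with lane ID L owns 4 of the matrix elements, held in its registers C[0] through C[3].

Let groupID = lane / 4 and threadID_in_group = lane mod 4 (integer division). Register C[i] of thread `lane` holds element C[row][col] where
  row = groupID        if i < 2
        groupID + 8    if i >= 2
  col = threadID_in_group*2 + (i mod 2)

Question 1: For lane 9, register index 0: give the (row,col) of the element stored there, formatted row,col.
2,2

lane 9: grp=2 (9/4), tig=1 (9%4)
i=0: r=2+0=2, c=1*2+0=2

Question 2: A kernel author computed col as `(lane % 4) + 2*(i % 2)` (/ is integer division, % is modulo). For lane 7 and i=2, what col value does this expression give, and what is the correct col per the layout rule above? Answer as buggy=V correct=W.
`(lane % 4) + 2*(i % 2)`[7,2]=>3
L=7=>grp=7>>2=1, tig=7&3=3
[2]=>row 1+8=9  col 3·2+0=6
col: 3 vs 6

buggy=3 correct=6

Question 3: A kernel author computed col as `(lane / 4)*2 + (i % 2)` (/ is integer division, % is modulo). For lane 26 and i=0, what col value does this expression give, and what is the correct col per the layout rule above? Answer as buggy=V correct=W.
`(lane / 4)*2 + (i % 2)`[26,0]->12
26: g=6,t=2
[0] (6+0,2*2+0) = (6,4)
col: 12 vs 4

buggy=12 correct=4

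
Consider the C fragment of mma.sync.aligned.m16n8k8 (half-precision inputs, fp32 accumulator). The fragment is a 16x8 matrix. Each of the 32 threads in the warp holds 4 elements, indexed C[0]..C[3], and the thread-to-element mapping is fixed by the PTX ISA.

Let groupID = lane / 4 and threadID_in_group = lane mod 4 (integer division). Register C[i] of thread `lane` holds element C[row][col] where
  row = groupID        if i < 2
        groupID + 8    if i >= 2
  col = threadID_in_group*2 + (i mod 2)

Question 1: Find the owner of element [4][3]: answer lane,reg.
17,1

r:4=>grp=4,rB=0  c:3=>tig=1,lo=1
L=4*4+1=17  i=0*2+1=1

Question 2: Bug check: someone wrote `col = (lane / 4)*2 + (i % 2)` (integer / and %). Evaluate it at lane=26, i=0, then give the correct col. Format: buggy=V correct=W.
buggy=12 correct=4

`(lane / 4)*2 + (i % 2)`[26,0]->12
26: gid=6,tid=2
[0] (6+0,2*2+0) = (6,4)
col: 12 vs 4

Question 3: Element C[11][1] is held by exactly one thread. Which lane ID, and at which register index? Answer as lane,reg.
r:11=>grp=3,rB=1  c:1=>tig=0,lo=1
L=3*4+0=12  i=1*2+1=3

12,3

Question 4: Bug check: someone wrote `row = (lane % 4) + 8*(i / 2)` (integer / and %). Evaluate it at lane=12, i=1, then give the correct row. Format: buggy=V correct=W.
buggy=0 correct=3

`(lane % 4) + 8*(i / 2)`[12,1]⇒0
12: gr=3,th=0
[1] (3+0,0*2+1) = (3,1)
row: 0 vs 3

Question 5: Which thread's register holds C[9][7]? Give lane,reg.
r: 9->gid=1,r8=1  c: 7->tid=3,i&1=1
L=1*4+3=7  i=1*2+1=3

7,3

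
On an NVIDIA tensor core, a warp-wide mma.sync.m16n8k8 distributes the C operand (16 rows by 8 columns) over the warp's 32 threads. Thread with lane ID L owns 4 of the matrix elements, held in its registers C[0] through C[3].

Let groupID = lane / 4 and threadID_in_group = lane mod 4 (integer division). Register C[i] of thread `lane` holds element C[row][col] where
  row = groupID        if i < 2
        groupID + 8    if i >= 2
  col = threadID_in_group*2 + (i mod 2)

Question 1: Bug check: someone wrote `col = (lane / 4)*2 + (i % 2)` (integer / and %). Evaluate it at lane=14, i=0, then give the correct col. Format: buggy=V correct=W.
buggy=6 correct=4

`(lane / 4)*2 + (i % 2)`[14,0]→6
14: G=3,T=2
[0] (3+0,2*2+0) = (3,4)
col: 6 vs 4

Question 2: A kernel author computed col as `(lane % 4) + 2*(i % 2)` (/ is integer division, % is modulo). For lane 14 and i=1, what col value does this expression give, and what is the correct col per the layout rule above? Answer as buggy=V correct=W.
buggy=4 correct=5

`(lane % 4) + 2*(i % 2)`[14,1]=>4
lane 14=>14/4=3, 14 mod 4=2
i=1  r:3+0=>3  c:2·2+1=>5
col: 4 vs 5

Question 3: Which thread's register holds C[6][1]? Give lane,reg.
24,1

r=6⇒gr=6,Rb=0  c=1⇒th=0,odd=1
L=6*4+0=24  i=0*2+1=1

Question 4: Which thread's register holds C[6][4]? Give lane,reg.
r=6→G=6,rhi=0  c=4→T=2,p=0
L=6*4+2=26  i=0*2+0=0

26,0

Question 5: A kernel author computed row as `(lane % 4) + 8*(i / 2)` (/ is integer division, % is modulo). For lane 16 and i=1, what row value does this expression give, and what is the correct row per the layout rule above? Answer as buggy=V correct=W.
buggy=0 correct=4

`(lane % 4) + 8*(i / 2)`[16,1]->0
L=16->gid=16>>2=4, tid=16&3=0
[1]->row 4+0=4  col 0·2+1=1
row: 0 vs 4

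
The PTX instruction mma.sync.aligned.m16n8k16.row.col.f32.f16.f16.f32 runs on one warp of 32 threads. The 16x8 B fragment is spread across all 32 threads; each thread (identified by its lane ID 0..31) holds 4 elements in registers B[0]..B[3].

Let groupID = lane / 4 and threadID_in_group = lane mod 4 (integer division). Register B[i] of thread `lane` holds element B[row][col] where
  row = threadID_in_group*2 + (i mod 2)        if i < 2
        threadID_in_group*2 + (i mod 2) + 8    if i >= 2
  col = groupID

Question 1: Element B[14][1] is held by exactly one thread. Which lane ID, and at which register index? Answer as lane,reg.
7,2

c=1→G=1  r=14→rhi=1,T=3,p=0
L=1*4+3=7  i=1*2+0=2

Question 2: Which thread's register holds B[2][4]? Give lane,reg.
c=4⇒gr=4  r=2⇒Rb=0,th=1,odd=0
L=4*4+1=17  i=0*2+0=0

17,0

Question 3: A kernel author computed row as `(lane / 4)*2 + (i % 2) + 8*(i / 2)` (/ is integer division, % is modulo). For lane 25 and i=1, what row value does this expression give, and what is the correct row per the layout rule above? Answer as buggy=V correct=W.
`(lane / 4)*2 + (i % 2) + 8*(i / 2)`[25,1]→13
25: G=6,T=1
[1] (1*2+1+0,6) = (3,6)
row: 13 vs 3

buggy=13 correct=3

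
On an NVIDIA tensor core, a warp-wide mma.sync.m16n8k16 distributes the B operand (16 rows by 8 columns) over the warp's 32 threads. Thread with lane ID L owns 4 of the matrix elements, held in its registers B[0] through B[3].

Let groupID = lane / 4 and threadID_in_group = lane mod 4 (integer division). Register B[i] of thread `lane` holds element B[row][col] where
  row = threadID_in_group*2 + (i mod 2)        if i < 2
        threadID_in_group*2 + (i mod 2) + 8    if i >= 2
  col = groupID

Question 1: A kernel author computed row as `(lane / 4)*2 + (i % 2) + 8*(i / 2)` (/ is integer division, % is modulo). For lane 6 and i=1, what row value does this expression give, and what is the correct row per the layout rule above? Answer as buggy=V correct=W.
`(lane / 4)*2 + (i % 2) + 8*(i / 2)`[6,1]⇒3
lane 6: gr=1 (6/4), th=2 (6%4)
i=1: r=2*2+1+0=5, c=gr=1
row: 3 vs 5

buggy=3 correct=5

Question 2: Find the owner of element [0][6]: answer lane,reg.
c=6->g=6  r=0->rb=0,t=0,b0=0
L=6*4+0=24  i=0*2+0=0

24,0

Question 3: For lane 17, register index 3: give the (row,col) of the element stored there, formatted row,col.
lane 17: G=4 (17/4), T=1 (17%4)
i=3: r=1*2+1+8=11, c=G=4

11,4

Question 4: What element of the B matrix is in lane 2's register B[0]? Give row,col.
4,0

L=2=>grp=2>>2=0, tig=2&3=2
[0]=>row 2·2+0+0=4  col grp=0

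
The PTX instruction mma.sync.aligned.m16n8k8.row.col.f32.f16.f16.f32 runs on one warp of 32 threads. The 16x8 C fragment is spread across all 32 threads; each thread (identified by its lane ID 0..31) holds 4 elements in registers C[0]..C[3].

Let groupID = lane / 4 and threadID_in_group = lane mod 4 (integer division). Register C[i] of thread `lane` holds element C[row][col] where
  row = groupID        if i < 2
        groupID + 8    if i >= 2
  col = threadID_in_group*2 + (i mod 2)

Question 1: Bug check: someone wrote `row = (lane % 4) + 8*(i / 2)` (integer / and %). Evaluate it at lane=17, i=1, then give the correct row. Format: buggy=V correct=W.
`(lane % 4) + 8*(i / 2)`[17,1]→1
lane 17: G=4 (17/4), T=1 (17%4)
i=1: r=4+0=4, c=1*2+1=3
row: 1 vs 4

buggy=1 correct=4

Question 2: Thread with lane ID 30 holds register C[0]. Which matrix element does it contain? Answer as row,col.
lane 30⇒30/4=7, 30 mod 4=2
i=0  r:7+0⇒7  c:2·2+0⇒4

7,4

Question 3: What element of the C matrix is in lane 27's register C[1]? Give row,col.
6,7

lane 27=>27/4=6, 27 mod 4=3
i=1  r:6+0=>6  c:2·3+1=>7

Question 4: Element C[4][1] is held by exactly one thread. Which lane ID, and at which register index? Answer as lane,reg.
16,1

r=4→G=4,rhi=0  c=1→T=0,p=1
L=4*4+0=16  i=0*2+1=1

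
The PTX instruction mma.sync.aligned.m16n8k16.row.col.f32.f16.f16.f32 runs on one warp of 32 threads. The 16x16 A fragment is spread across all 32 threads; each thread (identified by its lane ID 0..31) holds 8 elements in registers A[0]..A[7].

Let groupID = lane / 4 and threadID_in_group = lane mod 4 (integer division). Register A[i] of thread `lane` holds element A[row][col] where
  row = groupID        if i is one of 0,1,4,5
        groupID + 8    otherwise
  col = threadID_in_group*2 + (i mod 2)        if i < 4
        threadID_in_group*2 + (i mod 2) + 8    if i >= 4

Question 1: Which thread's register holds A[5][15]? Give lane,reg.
r: 5->gid=5,r8=0  c: 15->c8=1,tid=3,i&1=1
L=5*4+3=23  i=1*4+0*2+1=5

23,5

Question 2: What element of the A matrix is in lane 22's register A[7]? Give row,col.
13,13

lane 22: G=5 (22/4), T=2 (22%4)
i=7: r=5+8=13, c=2*2+1+8=13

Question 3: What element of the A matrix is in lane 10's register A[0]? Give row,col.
2,4

lane 10: G=2 (10/4), T=2 (10%4)
i=0: r=2+0=2, c=2*2+0+0=4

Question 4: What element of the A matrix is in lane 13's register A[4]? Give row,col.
3,10

lane 13: gr=3 (13/4), th=1 (13%4)
i=4: r=3+0=3, c=1*2+0+8=10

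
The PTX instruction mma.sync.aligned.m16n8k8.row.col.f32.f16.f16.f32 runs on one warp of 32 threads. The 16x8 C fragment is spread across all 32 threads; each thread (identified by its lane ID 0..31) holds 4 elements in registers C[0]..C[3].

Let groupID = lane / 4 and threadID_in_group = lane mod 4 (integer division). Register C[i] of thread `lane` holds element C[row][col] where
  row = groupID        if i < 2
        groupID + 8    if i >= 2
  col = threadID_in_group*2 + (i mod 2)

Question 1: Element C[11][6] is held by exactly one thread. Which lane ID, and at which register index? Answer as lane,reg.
15,2

r:11=>grp=3,rB=1  c:6=>tig=3,lo=0
L=3*4+3=15  i=1*2+0=2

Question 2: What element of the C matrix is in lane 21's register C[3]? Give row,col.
13,3

lane 21=>21/4=5, 21 mod 4=1
i=3  r:5+8=>13  c:2·1+1=>3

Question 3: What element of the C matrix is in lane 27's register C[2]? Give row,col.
14,6

27: g=6,t=3
[2] (6+8,3*2+0) = (14,6)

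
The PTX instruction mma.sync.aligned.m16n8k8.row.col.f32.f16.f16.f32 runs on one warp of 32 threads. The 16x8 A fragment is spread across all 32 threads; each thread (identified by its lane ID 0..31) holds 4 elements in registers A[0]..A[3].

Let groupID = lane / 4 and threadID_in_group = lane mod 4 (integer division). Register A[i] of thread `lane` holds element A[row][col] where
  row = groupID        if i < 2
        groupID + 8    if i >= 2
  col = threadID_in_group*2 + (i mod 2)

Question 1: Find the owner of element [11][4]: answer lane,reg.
14,2

r: 11->gid=3,r8=1  c: 4->tid=2,i&1=0
L=3*4+2=14  i=1*2+0=2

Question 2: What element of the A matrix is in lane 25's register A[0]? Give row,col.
6,2

25: g=6,t=1
[0] (6+0,1*2+0) = (6,2)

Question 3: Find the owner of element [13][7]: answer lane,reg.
r=13→G=5,rhi=1  c=7→T=3,p=1
L=5*4+3=23  i=1*2+1=3

23,3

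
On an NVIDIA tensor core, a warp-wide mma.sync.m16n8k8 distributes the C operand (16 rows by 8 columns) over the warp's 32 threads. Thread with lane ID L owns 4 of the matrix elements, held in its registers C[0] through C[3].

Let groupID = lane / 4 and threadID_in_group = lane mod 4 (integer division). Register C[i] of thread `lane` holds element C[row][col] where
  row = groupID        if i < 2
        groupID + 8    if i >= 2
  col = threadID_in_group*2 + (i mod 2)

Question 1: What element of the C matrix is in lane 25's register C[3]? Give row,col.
lane 25: gr=6 (25/4), th=1 (25%4)
i=3: r=6+8=14, c=1*2+1=3

14,3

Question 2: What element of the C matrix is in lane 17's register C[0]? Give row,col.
4,2

L=17->gid=17>>2=4, tid=17&3=1
[0]->row 4+0=4  col 1·2+0=2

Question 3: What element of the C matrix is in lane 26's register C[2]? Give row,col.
14,4

lane 26→26/4=6, 26 mod 4=2
i=2  r:6+8→14  c:2·2+0→4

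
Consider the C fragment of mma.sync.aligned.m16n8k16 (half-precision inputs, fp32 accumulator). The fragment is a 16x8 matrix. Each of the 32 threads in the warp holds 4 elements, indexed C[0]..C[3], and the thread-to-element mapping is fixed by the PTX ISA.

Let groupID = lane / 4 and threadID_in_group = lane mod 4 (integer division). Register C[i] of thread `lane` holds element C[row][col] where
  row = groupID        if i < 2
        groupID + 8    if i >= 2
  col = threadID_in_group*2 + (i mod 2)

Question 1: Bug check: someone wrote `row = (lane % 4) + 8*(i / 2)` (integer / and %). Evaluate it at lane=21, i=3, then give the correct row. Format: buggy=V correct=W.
buggy=9 correct=13

`(lane % 4) + 8*(i / 2)`[21,3]⇒9
lane 21: gr=5 (21/4), th=1 (21%4)
i=3: r=5+8=13, c=1*2+1=3
row: 9 vs 13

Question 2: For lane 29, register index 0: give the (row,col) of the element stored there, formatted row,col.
lane 29: grp=7 (29/4), tig=1 (29%4)
i=0: r=7+0=7, c=1*2+0=2

7,2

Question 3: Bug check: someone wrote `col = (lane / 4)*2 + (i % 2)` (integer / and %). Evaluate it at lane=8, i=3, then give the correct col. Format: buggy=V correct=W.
buggy=5 correct=1

`(lane / 4)*2 + (i % 2)`[8,3]→5
L=8→G=8>>2=2, T=8&3=0
[3]→row 2+8=10  col 0·2+1=1
col: 5 vs 1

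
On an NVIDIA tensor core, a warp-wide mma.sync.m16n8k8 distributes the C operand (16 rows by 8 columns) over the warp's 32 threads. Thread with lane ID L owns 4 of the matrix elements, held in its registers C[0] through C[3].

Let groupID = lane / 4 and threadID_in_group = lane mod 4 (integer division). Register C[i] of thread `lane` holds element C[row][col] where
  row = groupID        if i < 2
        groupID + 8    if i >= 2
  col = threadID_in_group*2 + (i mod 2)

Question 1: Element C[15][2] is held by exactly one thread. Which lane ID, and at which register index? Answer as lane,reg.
29,2

r: 15->gid=7,r8=1  c: 2->tid=1,i&1=0
L=7*4+1=29  i=1*2+0=2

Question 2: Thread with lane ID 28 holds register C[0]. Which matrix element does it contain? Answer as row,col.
28: G=7,T=0
[0] (7+0,0*2+0) = (7,0)

7,0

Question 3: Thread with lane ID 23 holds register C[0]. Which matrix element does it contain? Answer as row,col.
23: gid=5,tid=3
[0] (5+0,3*2+0) = (5,6)

5,6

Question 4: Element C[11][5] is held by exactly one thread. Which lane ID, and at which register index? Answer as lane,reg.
r=11→G=3,rhi=1  c=5→T=2,p=1
L=3*4+2=14  i=1*2+1=3

14,3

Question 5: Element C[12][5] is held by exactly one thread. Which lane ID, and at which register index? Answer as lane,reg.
r=12→G=4,rhi=1  c=5→T=2,p=1
L=4*4+2=18  i=1*2+1=3

18,3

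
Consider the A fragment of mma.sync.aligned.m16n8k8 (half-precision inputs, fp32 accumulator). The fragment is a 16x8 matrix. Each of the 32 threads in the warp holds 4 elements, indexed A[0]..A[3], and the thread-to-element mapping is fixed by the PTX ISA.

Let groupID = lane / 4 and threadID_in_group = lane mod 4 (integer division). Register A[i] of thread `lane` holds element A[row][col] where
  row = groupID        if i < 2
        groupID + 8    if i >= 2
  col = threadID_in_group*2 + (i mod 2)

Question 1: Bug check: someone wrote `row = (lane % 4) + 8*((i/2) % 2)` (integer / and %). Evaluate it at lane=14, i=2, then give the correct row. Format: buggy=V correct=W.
`(lane % 4) + 8*((i/2) % 2)`[14,2]⇒10
L=14⇒gr=14>>2=3, th=14&3=2
[2]⇒row 3+8=11  col 2·2+0=4
row: 10 vs 11

buggy=10 correct=11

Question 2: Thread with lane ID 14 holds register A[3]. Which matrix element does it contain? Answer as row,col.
11,5

lane 14->14/4=3, 14 mod 4=2
i=3  r:3+8->11  c:2·2+1->5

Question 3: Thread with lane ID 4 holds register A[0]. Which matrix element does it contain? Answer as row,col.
1,0

L=4=>grp=4>>2=1, tig=4&3=0
[0]=>row 1+0=1  col 0·2+0=0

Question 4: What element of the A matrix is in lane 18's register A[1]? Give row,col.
4,5

lane 18: g=4 (18/4), t=2 (18%4)
i=1: r=4+0=4, c=2*2+1=5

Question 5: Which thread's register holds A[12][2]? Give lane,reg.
17,2

r: 12->gid=4,r8=1  c: 2->tid=1,i&1=0
L=4*4+1=17  i=1*2+0=2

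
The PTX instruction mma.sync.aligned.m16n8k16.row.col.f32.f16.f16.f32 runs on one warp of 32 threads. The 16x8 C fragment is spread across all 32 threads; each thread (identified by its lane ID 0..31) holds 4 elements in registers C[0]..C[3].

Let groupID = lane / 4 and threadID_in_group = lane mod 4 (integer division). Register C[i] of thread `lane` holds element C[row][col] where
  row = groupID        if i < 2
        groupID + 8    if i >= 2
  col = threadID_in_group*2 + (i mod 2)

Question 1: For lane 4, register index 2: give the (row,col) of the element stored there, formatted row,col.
9,0

4: gid=1,tid=0
[2] (1+8,0*2+0) = (9,0)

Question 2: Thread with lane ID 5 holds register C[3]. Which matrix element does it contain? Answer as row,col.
lane 5: g=1 (5/4), t=1 (5%4)
i=3: r=1+8=9, c=1*2+1=3

9,3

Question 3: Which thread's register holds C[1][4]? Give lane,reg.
r: 1->gid=1,r8=0  c: 4->tid=2,i&1=0
L=1*4+2=6  i=0*2+0=0

6,0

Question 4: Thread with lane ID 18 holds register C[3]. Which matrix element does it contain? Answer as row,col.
12,5

18: gid=4,tid=2
[3] (4+8,2*2+1) = (12,5)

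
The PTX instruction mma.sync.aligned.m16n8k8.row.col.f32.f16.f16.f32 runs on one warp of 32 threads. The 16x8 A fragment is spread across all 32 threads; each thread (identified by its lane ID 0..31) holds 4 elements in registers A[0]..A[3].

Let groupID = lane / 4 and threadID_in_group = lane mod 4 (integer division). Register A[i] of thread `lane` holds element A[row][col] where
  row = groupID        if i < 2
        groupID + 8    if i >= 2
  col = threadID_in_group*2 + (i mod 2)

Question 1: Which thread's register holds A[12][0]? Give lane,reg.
16,2

r:12=>grp=4,rB=1  c:0=>tig=0,lo=0
L=4*4+0=16  i=1*2+0=2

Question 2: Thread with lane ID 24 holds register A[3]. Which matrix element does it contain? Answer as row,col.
14,1

lane 24->24/4=6, 24 mod 4=0
i=3  r:6+8->14  c:2·0+1->1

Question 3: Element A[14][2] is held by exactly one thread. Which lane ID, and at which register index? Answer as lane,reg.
25,2

r:14=>grp=6,rB=1  c:2=>tig=1,lo=0
L=6*4+1=25  i=1*2+0=2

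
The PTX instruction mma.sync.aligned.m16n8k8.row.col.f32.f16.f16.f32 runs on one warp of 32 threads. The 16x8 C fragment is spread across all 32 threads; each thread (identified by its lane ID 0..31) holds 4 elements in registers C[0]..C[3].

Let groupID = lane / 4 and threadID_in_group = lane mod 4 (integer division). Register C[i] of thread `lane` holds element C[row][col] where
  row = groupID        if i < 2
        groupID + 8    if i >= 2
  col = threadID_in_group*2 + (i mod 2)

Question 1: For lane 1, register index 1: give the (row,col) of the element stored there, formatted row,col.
1: G=0,T=1
[1] (0+0,1*2+1) = (0,3)

0,3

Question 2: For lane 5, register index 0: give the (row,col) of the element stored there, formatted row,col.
5: g=1,t=1
[0] (1+0,1*2+0) = (1,2)

1,2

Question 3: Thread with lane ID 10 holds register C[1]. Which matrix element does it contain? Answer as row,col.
2,5

L=10->g=10>>2=2, t=10&3=2
[1]->row 2+0=2  col 2·2+1=5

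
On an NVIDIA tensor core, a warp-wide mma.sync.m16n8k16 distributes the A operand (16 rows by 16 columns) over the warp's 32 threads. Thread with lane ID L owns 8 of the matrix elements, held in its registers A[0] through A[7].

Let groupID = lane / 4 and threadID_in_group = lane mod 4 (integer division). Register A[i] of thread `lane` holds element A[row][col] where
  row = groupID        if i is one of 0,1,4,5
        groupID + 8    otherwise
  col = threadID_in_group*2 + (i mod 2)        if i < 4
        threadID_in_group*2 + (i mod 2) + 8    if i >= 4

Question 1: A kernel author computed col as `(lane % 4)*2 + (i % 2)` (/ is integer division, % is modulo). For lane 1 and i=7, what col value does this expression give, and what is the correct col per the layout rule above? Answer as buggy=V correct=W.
buggy=3 correct=11

`(lane % 4)*2 + (i % 2)`[1,7]=>3
lane 1=>1/4=0, 1 mod 4=1
i=7  r:0+8=>8  c:2·1+1+8=>11
col: 3 vs 11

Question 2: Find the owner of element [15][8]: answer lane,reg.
28,6

r: 15->gid=7,r8=1  c: 8->c8=1,tid=0,i&1=0
L=7*4+0=28  i=1*4+1*2+0=6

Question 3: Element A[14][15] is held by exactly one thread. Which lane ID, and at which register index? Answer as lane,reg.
r=14⇒gr=6,Rb=1  c=15⇒Cb=1,th=3,odd=1
L=6*4+3=27  i=1*4+1*2+1=7

27,7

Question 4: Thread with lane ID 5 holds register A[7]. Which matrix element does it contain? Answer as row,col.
9,11

5: g=1,t=1
[7] (1+8,1*2+1+8) = (9,11)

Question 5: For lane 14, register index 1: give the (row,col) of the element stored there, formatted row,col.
14: grp=3,tig=2
[1] (3+0,2*2+1+0) = (3,5)

3,5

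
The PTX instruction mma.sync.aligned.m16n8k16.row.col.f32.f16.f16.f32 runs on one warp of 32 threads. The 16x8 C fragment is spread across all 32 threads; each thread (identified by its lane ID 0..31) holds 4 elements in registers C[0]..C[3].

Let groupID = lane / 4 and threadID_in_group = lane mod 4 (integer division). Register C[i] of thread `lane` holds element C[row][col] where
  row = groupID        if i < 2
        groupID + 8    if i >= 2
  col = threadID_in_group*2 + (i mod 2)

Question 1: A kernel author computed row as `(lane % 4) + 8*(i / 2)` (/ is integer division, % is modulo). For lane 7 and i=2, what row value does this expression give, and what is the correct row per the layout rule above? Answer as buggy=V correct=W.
buggy=11 correct=9

`(lane % 4) + 8*(i / 2)`[7,2]=>11
lane 7=>7/4=1, 7 mod 4=3
i=2  r:1+8=>9  c:2·3+0=>6
row: 11 vs 9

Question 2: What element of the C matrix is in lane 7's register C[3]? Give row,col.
9,7

7: g=1,t=3
[3] (1+8,3*2+1) = (9,7)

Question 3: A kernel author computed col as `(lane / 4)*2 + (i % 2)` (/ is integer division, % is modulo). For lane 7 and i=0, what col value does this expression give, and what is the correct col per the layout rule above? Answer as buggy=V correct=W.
buggy=2 correct=6

`(lane / 4)*2 + (i % 2)`[7,0]⇒2
lane 7⇒7/4=1, 7 mod 4=3
i=0  r:1+0⇒1  c:2·3+0⇒6
col: 2 vs 6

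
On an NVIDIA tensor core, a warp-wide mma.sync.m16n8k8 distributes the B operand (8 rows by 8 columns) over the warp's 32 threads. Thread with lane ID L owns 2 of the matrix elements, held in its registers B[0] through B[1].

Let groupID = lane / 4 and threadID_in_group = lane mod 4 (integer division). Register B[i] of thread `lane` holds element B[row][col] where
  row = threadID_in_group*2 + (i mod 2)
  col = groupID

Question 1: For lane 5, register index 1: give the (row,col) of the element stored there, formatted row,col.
3,1

lane 5->5/4=1, 5 mod 4=1
i=1  r:2·1+1->3  c:1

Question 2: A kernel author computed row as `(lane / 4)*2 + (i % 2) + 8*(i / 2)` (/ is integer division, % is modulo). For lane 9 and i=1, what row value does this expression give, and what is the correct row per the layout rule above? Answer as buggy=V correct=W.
`(lane / 4)*2 + (i % 2) + 8*(i / 2)`[9,1]⇒5
L=9⇒gr=9>>2=2, th=9&3=1
[1]⇒row 1·2+1=3  col gr=2
row: 5 vs 3

buggy=5 correct=3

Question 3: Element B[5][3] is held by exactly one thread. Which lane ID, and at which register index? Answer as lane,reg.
c: 3->gid=3  r: 5->tid=2,i&1=1
L=3*4+2=14  i=1=1

14,1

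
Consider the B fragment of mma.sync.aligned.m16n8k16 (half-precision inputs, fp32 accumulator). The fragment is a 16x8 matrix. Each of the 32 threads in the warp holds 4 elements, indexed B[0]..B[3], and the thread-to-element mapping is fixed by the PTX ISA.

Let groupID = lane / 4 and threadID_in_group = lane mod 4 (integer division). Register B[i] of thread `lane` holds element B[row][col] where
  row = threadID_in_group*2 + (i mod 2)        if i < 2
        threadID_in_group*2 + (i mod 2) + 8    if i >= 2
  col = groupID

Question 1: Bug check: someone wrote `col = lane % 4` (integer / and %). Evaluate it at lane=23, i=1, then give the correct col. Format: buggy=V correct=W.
`lane % 4`[23,1]=>3
lane 23=>23/4=5, 23 mod 4=3
i=1  r:2·3+1+0=>7  c:5
col: 3 vs 5

buggy=3 correct=5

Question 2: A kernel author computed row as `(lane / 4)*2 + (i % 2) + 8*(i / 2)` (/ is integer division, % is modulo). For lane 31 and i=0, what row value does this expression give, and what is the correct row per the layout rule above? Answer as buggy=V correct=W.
`(lane / 4)*2 + (i % 2) + 8*(i / 2)`[31,0]→14
31: G=7,T=3
[0] (3*2+0+0,7) = (6,7)
row: 14 vs 6

buggy=14 correct=6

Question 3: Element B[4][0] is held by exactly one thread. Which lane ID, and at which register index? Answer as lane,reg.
2,0

c=0→G=0  r=4→rhi=0,T=2,p=0
L=0*4+2=2  i=0*2+0=0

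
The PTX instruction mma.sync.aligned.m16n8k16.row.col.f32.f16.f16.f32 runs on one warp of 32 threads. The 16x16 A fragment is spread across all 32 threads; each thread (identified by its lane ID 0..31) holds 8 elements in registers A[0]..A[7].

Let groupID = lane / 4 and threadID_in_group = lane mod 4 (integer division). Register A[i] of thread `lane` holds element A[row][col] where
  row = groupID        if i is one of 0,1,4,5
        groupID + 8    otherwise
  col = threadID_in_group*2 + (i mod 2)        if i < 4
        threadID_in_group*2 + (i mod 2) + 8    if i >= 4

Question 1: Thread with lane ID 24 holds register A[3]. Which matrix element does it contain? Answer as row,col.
14,1

lane 24: G=6 (24/4), T=0 (24%4)
i=3: r=6+8=14, c=0*2+1+0=1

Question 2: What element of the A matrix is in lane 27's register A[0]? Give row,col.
L=27->gid=27>>2=6, tid=27&3=3
[0]->row 6+0=6  col 3·2+0+0=6

6,6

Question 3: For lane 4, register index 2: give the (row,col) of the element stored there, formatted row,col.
lane 4: grp=1 (4/4), tig=0 (4%4)
i=2: r=1+8=9, c=0*2+0+0=0

9,0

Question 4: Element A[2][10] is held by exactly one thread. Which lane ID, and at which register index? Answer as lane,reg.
r: 2->gid=2,r8=0  c: 10->c8=1,tid=1,i&1=0
L=2*4+1=9  i=1*4+0*2+0=4

9,4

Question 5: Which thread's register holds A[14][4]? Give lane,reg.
r=14→G=6,rhi=1  c=4→chi=0,T=2,p=0
L=6*4+2=26  i=0*4+1*2+0=2

26,2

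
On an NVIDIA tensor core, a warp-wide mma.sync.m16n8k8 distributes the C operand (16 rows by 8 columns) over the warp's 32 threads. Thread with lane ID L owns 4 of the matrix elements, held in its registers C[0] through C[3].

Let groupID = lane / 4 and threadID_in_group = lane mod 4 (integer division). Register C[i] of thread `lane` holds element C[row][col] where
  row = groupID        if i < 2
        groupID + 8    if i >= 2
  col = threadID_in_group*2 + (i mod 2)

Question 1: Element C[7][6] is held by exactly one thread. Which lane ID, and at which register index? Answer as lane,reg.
r=7⇒gr=7,Rb=0  c=6⇒th=3,odd=0
L=7*4+3=31  i=0*2+0=0

31,0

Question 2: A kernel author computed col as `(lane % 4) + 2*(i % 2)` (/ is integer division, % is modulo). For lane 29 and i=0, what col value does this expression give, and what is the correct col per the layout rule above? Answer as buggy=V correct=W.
`(lane % 4) + 2*(i % 2)`[29,0]=>1
L=29=>grp=29>>2=7, tig=29&3=1
[0]=>row 7+0=7  col 1·2+0=2
col: 1 vs 2

buggy=1 correct=2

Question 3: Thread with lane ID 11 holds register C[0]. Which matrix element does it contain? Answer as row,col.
11: gid=2,tid=3
[0] (2+0,3*2+0) = (2,6)

2,6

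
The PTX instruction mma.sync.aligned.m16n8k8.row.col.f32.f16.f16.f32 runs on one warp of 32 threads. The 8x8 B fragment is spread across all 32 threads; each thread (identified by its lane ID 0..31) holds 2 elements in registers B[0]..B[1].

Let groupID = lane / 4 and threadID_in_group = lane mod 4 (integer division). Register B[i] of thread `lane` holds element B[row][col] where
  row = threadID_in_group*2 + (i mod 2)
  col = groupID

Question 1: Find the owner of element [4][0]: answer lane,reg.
c: 0->gid=0  r: 4->tid=2,i&1=0
L=0*4+2=2  i=0=0

2,0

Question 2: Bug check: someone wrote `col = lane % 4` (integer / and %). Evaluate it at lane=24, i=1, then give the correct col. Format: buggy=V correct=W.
`lane % 4`[24,1]->0
lane 24: g=6 (24/4), t=0 (24%4)
i=1: r=0*2+1=1, c=g=6
col: 0 vs 6

buggy=0 correct=6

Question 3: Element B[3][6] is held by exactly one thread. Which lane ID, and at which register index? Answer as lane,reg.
25,1

c=6->g=6  r=3->t=1,b0=1
L=6*4+1=25  i=1=1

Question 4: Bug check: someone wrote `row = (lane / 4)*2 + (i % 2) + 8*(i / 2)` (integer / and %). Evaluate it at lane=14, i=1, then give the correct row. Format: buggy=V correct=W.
buggy=7 correct=5

`(lane / 4)*2 + (i % 2) + 8*(i / 2)`[14,1]->7
L=14->g=14>>2=3, t=14&3=2
[1]->row 2·2+1=5  col g=3
row: 7 vs 5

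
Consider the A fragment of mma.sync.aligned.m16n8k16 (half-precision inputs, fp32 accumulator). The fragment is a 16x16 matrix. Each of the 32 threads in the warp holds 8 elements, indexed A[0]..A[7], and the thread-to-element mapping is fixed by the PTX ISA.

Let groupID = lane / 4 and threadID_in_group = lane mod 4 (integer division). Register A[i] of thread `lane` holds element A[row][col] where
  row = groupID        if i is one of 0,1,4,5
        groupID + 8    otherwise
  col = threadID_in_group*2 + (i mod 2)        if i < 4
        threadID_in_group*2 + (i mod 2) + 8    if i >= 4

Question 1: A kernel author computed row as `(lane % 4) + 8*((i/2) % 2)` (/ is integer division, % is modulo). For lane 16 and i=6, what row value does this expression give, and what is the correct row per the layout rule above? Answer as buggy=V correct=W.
buggy=8 correct=12

`(lane % 4) + 8*((i/2) % 2)`[16,6]->8
lane 16->16/4=4, 16 mod 4=0
i=6  r:4+8->12  c:2·0+0+8->8
row: 8 vs 12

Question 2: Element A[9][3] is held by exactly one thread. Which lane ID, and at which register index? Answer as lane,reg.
r=9⇒gr=1,Rb=1  c=3⇒Cb=0,th=1,odd=1
L=1*4+1=5  i=0*4+1*2+1=3

5,3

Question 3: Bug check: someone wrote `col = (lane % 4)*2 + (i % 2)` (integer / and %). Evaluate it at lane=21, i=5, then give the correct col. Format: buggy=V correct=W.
`(lane % 4)*2 + (i % 2)`[21,5]=>3
lane 21: grp=5 (21/4), tig=1 (21%4)
i=5: r=5+0=5, c=1*2+1+8=11
col: 3 vs 11

buggy=3 correct=11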